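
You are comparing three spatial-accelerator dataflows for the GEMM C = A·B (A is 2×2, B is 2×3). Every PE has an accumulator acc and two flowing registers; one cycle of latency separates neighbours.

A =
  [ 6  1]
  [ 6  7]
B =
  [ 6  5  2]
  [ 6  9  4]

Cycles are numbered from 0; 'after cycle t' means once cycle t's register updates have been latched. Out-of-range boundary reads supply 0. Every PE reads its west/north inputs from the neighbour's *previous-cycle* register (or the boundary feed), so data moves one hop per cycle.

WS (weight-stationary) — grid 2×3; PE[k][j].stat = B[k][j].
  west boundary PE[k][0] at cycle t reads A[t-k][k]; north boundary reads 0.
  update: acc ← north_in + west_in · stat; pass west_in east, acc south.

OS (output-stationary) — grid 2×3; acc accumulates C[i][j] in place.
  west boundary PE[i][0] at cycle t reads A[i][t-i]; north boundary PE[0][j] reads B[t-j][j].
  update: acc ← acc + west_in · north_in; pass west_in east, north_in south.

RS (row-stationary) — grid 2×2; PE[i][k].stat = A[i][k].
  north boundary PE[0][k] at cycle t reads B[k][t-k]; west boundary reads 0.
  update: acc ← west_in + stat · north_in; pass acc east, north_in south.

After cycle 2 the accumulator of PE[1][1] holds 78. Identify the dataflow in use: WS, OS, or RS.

WS (2×3 grid), PE[1][1]:
  after 0 — PE[1][1] acc=0, pass-E 0, pass-S 0
  after 1 — PE[1][1] acc=0, pass-E 0, pass-S 0
  after 2 — PE[1][1] acc=39, pass-E 1, pass-S 39
OS (2×3 grid), PE[1][1]:
  after 0 — PE[1][1] acc=0, pass-E 0, pass-S 0
  after 1 — PE[1][1] acc=0, pass-E 0, pass-S 0
  after 2 — PE[1][1] acc=30, pass-E 6, pass-S 5
RS (2×2 grid), PE[1][1]:
  after 0 — PE[1][1] acc=0, pass-E 0, pass-S 0
  after 1 — PE[1][1] acc=0, pass-E 0, pass-S 0
  after 2 — PE[1][1] acc=78, pass-E 78, pass-S 6

dataflow = RS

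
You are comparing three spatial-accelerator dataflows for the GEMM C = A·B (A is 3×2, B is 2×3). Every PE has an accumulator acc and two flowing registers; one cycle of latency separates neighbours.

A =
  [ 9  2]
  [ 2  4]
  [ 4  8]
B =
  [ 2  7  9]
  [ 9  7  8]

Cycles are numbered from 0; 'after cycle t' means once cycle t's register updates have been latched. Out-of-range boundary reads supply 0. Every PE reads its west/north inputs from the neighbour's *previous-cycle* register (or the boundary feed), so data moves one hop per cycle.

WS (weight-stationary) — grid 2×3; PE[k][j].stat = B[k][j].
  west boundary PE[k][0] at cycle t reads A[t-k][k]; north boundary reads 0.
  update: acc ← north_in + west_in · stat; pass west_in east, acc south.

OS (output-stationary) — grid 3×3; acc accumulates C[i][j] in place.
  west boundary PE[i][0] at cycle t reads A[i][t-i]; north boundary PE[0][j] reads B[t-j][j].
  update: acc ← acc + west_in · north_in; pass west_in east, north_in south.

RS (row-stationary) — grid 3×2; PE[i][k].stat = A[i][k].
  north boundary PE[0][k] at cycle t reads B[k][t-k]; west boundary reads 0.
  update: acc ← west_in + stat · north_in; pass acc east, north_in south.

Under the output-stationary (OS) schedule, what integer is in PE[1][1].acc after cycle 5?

OS on a 3×3 grid — tracing PE[1][1] and its feeders:
  [0] (0,1) acc=0 (h:0 v:0)
  [0] (1,0) acc=0 (h:0 v:0)
  [0] (1,1) acc=0 (h:0 v:0)
  [1] (0,1) acc=63 (h:9 v:7)
  [1] (1,0) acc=4 (h:2 v:2)
  [1] (1,1) acc=0 (h:0 v:0)
  [2] (0,1) acc=77 (h:2 v:7)
  [2] (1,0) acc=40 (h:4 v:9)
  [2] (1,1) acc=14 (h:2 v:7)
  [3] (0,1) acc=77 (h:0 v:0)
  [3] (1,0) acc=40 (h:0 v:0)
  [3] (1,1) acc=42 (h:4 v:7)
  [4] (0,1) acc=77 (h:0 v:0)
  [4] (1,0) acc=40 (h:0 v:0)
  [4] (1,1) acc=42 (h:0 v:0)
  [5] (0,1) acc=77 (h:0 v:0)
  [5] (1,0) acc=40 (h:0 v:0)
  [5] (1,1) acc=42 (h:0 v:0)

PE[1][1].acc = 42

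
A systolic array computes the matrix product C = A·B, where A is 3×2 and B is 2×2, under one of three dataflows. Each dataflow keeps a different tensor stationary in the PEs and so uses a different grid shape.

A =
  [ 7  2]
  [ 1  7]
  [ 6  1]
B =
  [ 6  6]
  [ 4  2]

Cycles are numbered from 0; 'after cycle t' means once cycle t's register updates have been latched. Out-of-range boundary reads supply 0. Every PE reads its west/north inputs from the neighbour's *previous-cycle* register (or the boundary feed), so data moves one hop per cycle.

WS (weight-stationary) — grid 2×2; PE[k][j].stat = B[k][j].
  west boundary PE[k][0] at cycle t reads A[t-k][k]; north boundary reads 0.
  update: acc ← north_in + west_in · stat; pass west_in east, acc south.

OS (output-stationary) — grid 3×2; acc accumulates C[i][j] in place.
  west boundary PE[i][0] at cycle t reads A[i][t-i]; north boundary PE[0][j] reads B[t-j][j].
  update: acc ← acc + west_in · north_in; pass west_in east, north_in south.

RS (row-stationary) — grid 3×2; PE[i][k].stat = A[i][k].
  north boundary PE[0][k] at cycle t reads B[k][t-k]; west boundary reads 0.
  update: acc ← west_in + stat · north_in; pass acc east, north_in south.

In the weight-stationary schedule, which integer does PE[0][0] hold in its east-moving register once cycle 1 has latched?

WS 2×2: PE[0][0] cycle-by-cycle (with neighbour feeds):
  [0] (0,0) acc=42 (h:7 v:42)
  [1] (0,0) acc=6 (h:1 v:6)

register = 1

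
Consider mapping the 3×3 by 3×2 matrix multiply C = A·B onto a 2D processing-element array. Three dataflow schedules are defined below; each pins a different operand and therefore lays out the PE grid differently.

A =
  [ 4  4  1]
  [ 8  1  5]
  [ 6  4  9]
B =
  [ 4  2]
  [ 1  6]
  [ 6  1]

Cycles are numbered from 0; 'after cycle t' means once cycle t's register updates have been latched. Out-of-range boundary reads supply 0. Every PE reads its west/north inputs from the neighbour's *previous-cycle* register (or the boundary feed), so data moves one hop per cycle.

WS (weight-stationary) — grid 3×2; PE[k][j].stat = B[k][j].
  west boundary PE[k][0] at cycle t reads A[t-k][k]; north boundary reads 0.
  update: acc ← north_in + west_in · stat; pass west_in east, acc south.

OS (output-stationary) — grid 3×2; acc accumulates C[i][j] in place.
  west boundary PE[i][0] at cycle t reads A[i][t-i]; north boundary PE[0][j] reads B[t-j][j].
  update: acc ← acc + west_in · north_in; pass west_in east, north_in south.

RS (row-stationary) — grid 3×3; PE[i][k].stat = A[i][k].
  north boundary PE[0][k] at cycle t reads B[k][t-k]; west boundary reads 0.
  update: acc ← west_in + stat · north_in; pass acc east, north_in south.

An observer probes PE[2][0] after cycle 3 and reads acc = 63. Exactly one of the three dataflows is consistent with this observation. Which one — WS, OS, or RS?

dataflow = WS

WS (3×2 grid), PE[2][0]:
  0: (2,0).acc=0  regs=<0,0>
  1: (2,0).acc=0  regs=<0,0>
  2: (2,0).acc=26  regs=<1,26>
  3: (2,0).acc=63  regs=<5,63>
OS (3×2 grid), PE[2][0]:
  0: (2,0).acc=0  regs=<0,0>
  1: (2,0).acc=0  regs=<0,0>
  2: (2,0).acc=24  regs=<6,4>
  3: (2,0).acc=28  regs=<4,1>
RS (3×3 grid), PE[2][0]:
  0: (2,0).acc=0  regs=<0,0>
  1: (2,0).acc=0  regs=<0,0>
  2: (2,0).acc=24  regs=<24,4>
  3: (2,0).acc=12  regs=<12,2>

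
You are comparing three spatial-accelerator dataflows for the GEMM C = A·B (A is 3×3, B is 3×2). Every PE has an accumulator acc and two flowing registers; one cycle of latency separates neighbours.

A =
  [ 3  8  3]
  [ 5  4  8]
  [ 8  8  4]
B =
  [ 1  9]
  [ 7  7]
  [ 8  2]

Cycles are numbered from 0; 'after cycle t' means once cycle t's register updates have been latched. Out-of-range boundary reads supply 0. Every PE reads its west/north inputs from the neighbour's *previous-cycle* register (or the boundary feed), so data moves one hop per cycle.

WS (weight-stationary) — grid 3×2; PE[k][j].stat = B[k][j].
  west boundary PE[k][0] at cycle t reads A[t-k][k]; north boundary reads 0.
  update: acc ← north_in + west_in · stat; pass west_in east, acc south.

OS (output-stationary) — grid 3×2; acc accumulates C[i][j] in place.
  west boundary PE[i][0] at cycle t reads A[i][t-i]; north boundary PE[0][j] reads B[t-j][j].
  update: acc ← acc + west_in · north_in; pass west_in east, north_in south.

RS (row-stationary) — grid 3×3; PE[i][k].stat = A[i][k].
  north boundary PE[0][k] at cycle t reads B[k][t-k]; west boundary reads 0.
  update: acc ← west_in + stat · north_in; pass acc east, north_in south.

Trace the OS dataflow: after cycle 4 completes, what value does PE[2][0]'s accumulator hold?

OS on a 3×2 grid — tracing PE[2][0] and its feeders:
  [0] (1,0) acc=0 (h:0 v:0)
  [0] (2,0) acc=0 (h:0 v:0)
  [1] (1,0) acc=5 (h:5 v:1)
  [1] (2,0) acc=0 (h:0 v:0)
  [2] (1,0) acc=33 (h:4 v:7)
  [2] (2,0) acc=8 (h:8 v:1)
  [3] (1,0) acc=97 (h:8 v:8)
  [3] (2,0) acc=64 (h:8 v:7)
  [4] (1,0) acc=97 (h:0 v:0)
  [4] (2,0) acc=96 (h:4 v:8)

PE[2][0].acc = 96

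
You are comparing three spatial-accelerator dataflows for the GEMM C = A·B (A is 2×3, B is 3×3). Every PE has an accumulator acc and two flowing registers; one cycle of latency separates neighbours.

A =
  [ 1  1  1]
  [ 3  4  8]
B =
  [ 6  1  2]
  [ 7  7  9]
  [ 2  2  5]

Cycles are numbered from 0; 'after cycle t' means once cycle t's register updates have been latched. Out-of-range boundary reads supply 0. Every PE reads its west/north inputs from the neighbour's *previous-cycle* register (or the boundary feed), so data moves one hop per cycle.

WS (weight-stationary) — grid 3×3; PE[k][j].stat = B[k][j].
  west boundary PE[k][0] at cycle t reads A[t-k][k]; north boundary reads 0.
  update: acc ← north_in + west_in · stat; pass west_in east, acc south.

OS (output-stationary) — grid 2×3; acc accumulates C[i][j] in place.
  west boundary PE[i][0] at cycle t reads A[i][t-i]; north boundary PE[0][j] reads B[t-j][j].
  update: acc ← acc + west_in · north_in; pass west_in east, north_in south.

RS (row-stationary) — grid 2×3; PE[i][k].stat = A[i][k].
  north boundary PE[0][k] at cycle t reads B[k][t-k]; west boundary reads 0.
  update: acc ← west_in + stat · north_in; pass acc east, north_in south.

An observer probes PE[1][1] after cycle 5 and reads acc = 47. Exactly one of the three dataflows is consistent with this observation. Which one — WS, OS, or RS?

— WS: 3×3; PE[1][1] trace:
  step 0 · PE1,1: acc=0; fwd→0 fwd↓0
  step 1 · PE1,1: acc=0; fwd→0 fwd↓0
  step 2 · PE1,1: acc=8; fwd→1 fwd↓8
  step 3 · PE1,1: acc=31; fwd→4 fwd↓31
  step 4 · PE1,1: acc=0; fwd→0 fwd↓0
  step 5 · PE1,1: acc=0; fwd→0 fwd↓0
— OS: 2×3; PE[1][1] trace:
  step 0 · PE1,1: acc=0; fwd→0 fwd↓0
  step 1 · PE1,1: acc=0; fwd→0 fwd↓0
  step 2 · PE1,1: acc=3; fwd→3 fwd↓1
  step 3 · PE1,1: acc=31; fwd→4 fwd↓7
  step 4 · PE1,1: acc=47; fwd→8 fwd↓2
  step 5 · PE1,1: acc=47; fwd→0 fwd↓0
— RS: 2×3; PE[1][1] trace:
  step 0 · PE1,1: acc=0; fwd→0 fwd↓0
  step 1 · PE1,1: acc=0; fwd→0 fwd↓0
  step 2 · PE1,1: acc=46; fwd→46 fwd↓7
  step 3 · PE1,1: acc=31; fwd→31 fwd↓7
  step 4 · PE1,1: acc=42; fwd→42 fwd↓9
  step 5 · PE1,1: acc=0; fwd→0 fwd↓0

dataflow = OS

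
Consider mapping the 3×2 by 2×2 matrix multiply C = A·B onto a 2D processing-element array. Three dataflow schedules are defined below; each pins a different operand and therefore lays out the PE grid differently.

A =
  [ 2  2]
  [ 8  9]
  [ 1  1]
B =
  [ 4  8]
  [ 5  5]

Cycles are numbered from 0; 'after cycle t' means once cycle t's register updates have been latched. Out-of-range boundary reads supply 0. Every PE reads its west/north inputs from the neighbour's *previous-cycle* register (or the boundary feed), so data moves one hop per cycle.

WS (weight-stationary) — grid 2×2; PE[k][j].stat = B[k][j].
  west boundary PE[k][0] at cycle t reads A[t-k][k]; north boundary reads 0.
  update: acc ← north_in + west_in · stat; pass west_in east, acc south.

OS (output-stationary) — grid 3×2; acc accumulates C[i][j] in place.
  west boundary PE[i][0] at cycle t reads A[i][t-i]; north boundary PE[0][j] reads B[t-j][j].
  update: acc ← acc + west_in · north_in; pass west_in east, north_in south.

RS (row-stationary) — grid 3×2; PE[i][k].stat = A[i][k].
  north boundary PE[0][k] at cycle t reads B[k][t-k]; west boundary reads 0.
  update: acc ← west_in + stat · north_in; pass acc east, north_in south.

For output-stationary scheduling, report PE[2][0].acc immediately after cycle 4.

PE[2][0].acc = 9

Tracing OS — 3×2 array, target PE[2][0]:
  after 0 — PE[1][0] acc=0, pass-E 0, pass-S 0
  after 0 — PE[2][0] acc=0, pass-E 0, pass-S 0
  after 1 — PE[1][0] acc=32, pass-E 8, pass-S 4
  after 1 — PE[2][0] acc=0, pass-E 0, pass-S 0
  after 2 — PE[1][0] acc=77, pass-E 9, pass-S 5
  after 2 — PE[2][0] acc=4, pass-E 1, pass-S 4
  after 3 — PE[1][0] acc=77, pass-E 0, pass-S 0
  after 3 — PE[2][0] acc=9, pass-E 1, pass-S 5
  after 4 — PE[1][0] acc=77, pass-E 0, pass-S 0
  after 4 — PE[2][0] acc=9, pass-E 0, pass-S 0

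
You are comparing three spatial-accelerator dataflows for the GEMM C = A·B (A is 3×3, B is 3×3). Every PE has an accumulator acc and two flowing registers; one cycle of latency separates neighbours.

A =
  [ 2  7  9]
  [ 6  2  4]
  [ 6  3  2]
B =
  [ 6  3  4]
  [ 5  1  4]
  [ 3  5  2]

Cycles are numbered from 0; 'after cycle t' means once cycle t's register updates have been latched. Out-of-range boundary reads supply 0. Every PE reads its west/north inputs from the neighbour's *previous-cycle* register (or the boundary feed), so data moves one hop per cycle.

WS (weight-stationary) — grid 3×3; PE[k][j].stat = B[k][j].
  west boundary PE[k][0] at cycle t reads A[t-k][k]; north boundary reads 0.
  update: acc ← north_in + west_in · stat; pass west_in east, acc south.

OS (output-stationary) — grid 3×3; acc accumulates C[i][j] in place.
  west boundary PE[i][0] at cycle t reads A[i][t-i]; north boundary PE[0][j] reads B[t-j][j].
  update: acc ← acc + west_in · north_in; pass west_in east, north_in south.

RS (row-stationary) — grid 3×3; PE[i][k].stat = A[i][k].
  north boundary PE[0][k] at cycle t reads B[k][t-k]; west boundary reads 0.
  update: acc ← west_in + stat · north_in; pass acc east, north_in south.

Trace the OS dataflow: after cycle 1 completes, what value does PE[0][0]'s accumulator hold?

PE[0][0].acc = 47

Tracing OS — 3×3 array, target PE[0][0]:
  t=0 PE[0][0]: acc=12 h=2 v=6
  t=1 PE[0][0]: acc=47 h=7 v=5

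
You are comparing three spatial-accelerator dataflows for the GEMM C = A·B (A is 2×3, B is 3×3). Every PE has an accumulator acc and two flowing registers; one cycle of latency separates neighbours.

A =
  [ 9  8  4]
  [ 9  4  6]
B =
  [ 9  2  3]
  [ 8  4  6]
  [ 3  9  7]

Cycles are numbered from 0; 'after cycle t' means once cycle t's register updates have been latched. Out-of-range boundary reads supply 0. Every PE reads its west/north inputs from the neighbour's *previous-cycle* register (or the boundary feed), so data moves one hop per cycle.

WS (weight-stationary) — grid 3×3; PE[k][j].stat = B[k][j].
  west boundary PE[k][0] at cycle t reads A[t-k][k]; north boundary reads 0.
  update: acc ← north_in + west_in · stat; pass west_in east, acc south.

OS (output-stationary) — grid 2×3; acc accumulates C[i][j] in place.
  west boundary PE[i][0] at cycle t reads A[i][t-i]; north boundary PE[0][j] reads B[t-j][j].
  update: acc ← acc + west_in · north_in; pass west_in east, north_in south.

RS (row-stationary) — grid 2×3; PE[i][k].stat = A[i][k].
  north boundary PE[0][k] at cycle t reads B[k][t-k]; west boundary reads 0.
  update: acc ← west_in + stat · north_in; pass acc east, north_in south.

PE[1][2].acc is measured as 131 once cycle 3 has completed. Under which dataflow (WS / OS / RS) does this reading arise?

WS [3×3] PE[1][2] across cycles:
  after 0 — PE[1][2] acc=0, pass-E 0, pass-S 0
  after 1 — PE[1][2] acc=0, pass-E 0, pass-S 0
  after 2 — PE[1][2] acc=0, pass-E 0, pass-S 0
  after 3 — PE[1][2] acc=75, pass-E 8, pass-S 75
OS [2×3] PE[1][2] across cycles:
  after 0 — PE[1][2] acc=0, pass-E 0, pass-S 0
  after 1 — PE[1][2] acc=0, pass-E 0, pass-S 0
  after 2 — PE[1][2] acc=0, pass-E 0, pass-S 0
  after 3 — PE[1][2] acc=27, pass-E 9, pass-S 3
RS [2×3] PE[1][2] across cycles:
  after 0 — PE[1][2] acc=0, pass-E 0, pass-S 0
  after 1 — PE[1][2] acc=0, pass-E 0, pass-S 0
  after 2 — PE[1][2] acc=0, pass-E 0, pass-S 0
  after 3 — PE[1][2] acc=131, pass-E 131, pass-S 3

dataflow = RS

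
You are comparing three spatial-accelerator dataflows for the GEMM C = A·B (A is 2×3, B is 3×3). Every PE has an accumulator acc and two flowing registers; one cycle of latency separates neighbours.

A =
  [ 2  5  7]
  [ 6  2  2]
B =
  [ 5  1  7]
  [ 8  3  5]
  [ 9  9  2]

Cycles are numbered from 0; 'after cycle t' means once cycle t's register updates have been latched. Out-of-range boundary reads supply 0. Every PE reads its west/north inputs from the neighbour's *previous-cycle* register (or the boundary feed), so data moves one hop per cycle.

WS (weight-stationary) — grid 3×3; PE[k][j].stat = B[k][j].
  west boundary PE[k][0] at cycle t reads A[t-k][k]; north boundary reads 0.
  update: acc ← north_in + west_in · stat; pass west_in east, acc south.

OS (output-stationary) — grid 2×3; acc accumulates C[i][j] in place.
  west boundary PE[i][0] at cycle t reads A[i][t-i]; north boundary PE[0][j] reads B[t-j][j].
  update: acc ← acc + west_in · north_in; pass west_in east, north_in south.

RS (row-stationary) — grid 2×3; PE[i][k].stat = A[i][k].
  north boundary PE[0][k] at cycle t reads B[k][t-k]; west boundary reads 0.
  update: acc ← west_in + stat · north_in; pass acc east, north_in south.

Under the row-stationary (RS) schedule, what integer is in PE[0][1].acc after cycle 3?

PE[0][1].acc = 39

Tracing RS — 2×3 array, target PE[0][1]:
  @0  [0,0]  acc 10  |  →10  ↓5
  @0  [0,1]  acc 0  |  →0  ↓0
  @1  [0,0]  acc 2  |  →2  ↓1
  @1  [0,1]  acc 50  |  →50  ↓8
  @2  [0,0]  acc 14  |  →14  ↓7
  @2  [0,1]  acc 17  |  →17  ↓3
  @3  [0,0]  acc 0  |  →0  ↓0
  @3  [0,1]  acc 39  |  →39  ↓5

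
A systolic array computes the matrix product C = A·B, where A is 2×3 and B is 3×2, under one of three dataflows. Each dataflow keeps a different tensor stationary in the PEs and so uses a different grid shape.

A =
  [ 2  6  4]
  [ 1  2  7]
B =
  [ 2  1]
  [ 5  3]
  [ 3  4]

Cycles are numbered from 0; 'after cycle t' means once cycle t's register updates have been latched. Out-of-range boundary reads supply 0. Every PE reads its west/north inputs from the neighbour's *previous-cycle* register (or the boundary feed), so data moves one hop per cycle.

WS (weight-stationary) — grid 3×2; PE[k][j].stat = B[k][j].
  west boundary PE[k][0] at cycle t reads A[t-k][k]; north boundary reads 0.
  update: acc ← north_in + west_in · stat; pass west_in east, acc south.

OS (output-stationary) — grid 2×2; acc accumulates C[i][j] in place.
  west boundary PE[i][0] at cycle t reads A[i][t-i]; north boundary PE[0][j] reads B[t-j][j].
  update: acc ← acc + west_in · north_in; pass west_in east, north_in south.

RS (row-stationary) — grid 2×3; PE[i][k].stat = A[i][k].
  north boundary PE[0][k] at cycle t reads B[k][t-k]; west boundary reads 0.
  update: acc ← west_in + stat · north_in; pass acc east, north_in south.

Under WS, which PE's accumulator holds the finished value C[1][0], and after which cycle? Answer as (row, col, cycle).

(row, col, cycle) = (2, 0, 3)

WS — PE[2][0] is where C[1][0] collects:
  cycle 0: PE[2][0] → acc 0, east 0, south 0
  cycle 1: PE[2][0] → acc 0, east 0, south 0
  cycle 2: PE[2][0] → acc 46, east 4, south 46
  cycle 3: PE[2][0] → acc 33, east 7, south 33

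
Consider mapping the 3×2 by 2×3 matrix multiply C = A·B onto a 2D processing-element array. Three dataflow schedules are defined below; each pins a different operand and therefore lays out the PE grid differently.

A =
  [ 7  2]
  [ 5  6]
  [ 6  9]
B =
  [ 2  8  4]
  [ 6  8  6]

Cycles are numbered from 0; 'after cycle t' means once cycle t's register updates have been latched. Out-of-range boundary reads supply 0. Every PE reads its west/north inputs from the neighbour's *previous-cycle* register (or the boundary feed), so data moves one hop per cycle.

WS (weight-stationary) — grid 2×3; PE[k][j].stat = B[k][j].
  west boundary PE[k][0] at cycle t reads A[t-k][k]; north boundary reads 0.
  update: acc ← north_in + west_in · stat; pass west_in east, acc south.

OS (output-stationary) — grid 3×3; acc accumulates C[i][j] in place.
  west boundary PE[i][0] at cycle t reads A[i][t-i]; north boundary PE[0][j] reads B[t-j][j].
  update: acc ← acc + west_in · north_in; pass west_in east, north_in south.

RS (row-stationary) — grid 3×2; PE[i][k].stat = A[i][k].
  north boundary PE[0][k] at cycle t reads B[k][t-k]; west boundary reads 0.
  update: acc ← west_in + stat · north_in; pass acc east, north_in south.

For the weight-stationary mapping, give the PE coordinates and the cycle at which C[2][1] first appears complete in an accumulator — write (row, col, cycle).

WS: C[2][1] accumulates in PE[1][1]:
  @0  [1,1]  acc 0  |  →0  ↓0
  @1  [1,1]  acc 0  |  →0  ↓0
  @2  [1,1]  acc 72  |  →2  ↓72
  @3  [1,1]  acc 88  |  →6  ↓88
  @4  [1,1]  acc 120  |  →9  ↓120

(row, col, cycle) = (1, 1, 4)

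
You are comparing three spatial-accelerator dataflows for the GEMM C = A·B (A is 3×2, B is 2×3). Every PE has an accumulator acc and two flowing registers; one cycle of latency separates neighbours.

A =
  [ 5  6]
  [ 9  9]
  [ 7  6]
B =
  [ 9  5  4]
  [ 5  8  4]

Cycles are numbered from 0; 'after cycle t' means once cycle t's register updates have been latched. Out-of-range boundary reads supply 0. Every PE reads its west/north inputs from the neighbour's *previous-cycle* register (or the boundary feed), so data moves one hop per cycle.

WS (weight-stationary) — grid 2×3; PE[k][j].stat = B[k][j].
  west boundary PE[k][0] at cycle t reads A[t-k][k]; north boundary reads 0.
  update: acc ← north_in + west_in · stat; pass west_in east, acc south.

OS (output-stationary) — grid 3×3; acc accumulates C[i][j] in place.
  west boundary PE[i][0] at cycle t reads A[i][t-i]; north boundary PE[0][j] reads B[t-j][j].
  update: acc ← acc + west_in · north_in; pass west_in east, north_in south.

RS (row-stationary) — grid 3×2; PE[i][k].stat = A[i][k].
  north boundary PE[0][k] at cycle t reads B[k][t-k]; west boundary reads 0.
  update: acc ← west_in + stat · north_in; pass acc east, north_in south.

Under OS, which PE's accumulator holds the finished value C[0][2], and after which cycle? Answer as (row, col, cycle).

(row, col, cycle) = (0, 2, 3)

OS: C[0][2] accumulates in PE[0][2]:
  c0 r0c2: 0 / 0 / 0
  c1 r0c2: 0 / 0 / 0
  c2 r0c2: 20 / 5 / 4
  c3 r0c2: 44 / 6 / 4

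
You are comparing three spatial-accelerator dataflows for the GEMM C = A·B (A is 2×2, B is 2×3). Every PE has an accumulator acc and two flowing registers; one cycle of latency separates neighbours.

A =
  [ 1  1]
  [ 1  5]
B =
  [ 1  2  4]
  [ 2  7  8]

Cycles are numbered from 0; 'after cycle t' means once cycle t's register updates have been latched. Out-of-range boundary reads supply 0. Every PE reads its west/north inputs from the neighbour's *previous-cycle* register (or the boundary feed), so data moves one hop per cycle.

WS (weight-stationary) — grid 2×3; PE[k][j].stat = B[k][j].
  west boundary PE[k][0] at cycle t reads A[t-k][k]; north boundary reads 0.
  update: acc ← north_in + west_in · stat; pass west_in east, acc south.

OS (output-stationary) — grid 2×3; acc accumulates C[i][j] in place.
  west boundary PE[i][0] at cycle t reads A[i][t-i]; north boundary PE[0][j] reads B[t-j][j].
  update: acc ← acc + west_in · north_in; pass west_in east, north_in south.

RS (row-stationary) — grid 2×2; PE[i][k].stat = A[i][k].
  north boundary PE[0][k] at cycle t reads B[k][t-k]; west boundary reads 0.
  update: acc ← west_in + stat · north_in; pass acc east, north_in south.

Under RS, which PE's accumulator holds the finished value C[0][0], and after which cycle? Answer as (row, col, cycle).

(row, col, cycle) = (0, 1, 1)

RS — PE[0][1] is where C[0][0] collects:
  step 0 · PE0,1: acc=0; fwd→0 fwd↓0
  step 1 · PE0,1: acc=3; fwd→3 fwd↓2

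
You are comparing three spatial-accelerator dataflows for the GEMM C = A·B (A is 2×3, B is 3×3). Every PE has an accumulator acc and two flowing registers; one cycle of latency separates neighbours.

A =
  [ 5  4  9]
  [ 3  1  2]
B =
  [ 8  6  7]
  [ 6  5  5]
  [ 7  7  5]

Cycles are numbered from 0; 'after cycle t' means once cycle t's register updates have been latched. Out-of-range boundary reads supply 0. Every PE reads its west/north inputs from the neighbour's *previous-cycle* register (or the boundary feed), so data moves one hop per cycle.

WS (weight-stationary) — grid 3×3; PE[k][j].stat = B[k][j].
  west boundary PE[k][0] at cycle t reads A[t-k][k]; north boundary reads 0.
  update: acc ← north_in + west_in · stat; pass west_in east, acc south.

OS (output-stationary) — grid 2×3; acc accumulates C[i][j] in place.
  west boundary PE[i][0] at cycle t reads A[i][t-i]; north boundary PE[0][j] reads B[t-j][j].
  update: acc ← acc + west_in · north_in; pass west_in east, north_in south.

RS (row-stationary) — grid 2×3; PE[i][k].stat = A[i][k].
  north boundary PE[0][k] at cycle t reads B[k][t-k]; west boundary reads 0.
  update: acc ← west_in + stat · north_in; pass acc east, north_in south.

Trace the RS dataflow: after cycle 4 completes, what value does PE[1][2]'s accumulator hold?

PE[1][2].acc = 37

RS on a 2×3 grid — tracing PE[1][2] and its feeders:
  [0] (0,2) acc=0 (h:0 v:0)
  [0] (1,1) acc=0 (h:0 v:0)
  [0] (1,2) acc=0 (h:0 v:0)
  [1] (0,2) acc=0 (h:0 v:0)
  [1] (1,1) acc=0 (h:0 v:0)
  [1] (1,2) acc=0 (h:0 v:0)
  [2] (0,2) acc=127 (h:127 v:7)
  [2] (1,1) acc=30 (h:30 v:6)
  [2] (1,2) acc=0 (h:0 v:0)
  [3] (0,2) acc=113 (h:113 v:7)
  [3] (1,1) acc=23 (h:23 v:5)
  [3] (1,2) acc=44 (h:44 v:7)
  [4] (0,2) acc=100 (h:100 v:5)
  [4] (1,1) acc=26 (h:26 v:5)
  [4] (1,2) acc=37 (h:37 v:7)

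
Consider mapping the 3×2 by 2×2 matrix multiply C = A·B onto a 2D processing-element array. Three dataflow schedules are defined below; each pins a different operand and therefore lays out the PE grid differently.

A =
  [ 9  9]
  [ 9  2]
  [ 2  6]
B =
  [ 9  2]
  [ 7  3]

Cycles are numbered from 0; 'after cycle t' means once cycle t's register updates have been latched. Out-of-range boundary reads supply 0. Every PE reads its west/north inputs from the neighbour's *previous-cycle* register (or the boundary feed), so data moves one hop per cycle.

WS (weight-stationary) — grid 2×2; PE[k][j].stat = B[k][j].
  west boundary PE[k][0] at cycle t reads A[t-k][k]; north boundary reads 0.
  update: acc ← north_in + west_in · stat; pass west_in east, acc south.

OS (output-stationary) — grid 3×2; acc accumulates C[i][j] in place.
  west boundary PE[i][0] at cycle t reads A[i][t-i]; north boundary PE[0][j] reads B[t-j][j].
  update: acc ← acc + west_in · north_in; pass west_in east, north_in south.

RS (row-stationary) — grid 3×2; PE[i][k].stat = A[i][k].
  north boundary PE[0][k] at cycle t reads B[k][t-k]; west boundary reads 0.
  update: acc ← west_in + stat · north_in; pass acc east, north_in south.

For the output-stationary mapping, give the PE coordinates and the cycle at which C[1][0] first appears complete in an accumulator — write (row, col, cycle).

OS — PE[1][0] is where C[1][0] collects:
  after 0 — PE[1][0] acc=0, pass-E 0, pass-S 0
  after 1 — PE[1][0] acc=81, pass-E 9, pass-S 9
  after 2 — PE[1][0] acc=95, pass-E 2, pass-S 7

(row, col, cycle) = (1, 0, 2)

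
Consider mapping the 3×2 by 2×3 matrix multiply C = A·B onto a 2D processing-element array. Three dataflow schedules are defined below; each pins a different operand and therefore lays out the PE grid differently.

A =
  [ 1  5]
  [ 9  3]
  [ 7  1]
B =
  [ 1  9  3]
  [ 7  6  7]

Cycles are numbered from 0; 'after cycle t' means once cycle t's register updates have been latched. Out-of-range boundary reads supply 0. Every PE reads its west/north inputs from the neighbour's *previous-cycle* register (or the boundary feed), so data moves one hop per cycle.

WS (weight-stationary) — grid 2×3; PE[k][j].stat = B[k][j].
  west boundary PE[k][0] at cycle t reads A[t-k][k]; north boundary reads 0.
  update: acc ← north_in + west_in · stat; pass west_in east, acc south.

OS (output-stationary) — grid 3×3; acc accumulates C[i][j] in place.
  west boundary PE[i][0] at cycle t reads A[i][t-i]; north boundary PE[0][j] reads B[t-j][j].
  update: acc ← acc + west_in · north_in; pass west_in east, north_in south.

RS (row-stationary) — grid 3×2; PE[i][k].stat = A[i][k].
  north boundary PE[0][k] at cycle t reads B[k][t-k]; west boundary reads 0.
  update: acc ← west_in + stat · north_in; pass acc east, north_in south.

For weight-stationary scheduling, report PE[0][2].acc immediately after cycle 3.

PE[0][2].acc = 27

WS on a 2×3 grid — tracing PE[0][2] and its feeders:
  0: (0,1).acc=0  regs=<0,0>
  0: (0,2).acc=0  regs=<0,0>
  1: (0,1).acc=9  regs=<1,9>
  1: (0,2).acc=0  regs=<0,0>
  2: (0,1).acc=81  regs=<9,81>
  2: (0,2).acc=3  regs=<1,3>
  3: (0,1).acc=63  regs=<7,63>
  3: (0,2).acc=27  regs=<9,27>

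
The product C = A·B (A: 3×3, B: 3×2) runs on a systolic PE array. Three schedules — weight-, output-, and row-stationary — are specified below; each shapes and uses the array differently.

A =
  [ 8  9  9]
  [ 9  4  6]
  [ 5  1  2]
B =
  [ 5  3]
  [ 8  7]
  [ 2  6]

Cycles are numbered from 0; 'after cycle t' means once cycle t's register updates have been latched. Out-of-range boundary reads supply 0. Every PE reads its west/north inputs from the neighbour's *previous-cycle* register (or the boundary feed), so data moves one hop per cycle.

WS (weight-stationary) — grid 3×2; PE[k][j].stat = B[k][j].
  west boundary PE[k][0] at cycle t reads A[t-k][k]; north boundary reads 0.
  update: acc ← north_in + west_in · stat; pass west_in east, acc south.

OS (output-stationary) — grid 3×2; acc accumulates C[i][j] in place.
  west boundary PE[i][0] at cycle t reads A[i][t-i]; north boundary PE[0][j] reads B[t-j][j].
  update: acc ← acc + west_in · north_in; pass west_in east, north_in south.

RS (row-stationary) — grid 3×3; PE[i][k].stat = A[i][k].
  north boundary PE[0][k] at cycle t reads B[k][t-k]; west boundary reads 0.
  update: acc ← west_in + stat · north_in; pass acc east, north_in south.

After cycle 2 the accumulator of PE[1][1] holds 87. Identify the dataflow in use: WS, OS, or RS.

dataflow = WS

WS [3×2] PE[1][1] across cycles:
  cycle 0: PE[1][1] → acc 0, east 0, south 0
  cycle 1: PE[1][1] → acc 0, east 0, south 0
  cycle 2: PE[1][1] → acc 87, east 9, south 87
OS [3×2] PE[1][1] across cycles:
  cycle 0: PE[1][1] → acc 0, east 0, south 0
  cycle 1: PE[1][1] → acc 0, east 0, south 0
  cycle 2: PE[1][1] → acc 27, east 9, south 3
RS [3×3] PE[1][1] across cycles:
  cycle 0: PE[1][1] → acc 0, east 0, south 0
  cycle 1: PE[1][1] → acc 0, east 0, south 0
  cycle 2: PE[1][1] → acc 77, east 77, south 8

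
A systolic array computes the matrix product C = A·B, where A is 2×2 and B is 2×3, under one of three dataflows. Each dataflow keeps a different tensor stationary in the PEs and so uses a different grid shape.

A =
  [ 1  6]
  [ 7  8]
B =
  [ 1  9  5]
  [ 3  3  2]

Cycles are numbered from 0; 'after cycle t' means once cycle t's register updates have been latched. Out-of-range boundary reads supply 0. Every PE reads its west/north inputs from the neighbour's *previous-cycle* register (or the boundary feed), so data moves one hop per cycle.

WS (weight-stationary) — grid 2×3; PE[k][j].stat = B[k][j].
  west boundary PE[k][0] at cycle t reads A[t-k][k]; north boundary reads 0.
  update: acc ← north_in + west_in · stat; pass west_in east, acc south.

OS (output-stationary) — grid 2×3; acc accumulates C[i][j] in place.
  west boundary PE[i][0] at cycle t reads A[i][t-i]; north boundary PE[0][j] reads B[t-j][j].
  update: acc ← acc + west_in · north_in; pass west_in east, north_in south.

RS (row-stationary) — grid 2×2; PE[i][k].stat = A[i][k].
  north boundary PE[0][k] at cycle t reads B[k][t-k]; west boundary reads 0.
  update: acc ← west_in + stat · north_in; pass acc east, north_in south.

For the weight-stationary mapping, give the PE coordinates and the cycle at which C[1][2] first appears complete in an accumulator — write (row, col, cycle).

(row, col, cycle) = (1, 2, 4)

WS: C[1][2] accumulates in PE[1][2]:
  after 0 — PE[1][2] acc=0, pass-E 0, pass-S 0
  after 1 — PE[1][2] acc=0, pass-E 0, pass-S 0
  after 2 — PE[1][2] acc=0, pass-E 0, pass-S 0
  after 3 — PE[1][2] acc=17, pass-E 6, pass-S 17
  after 4 — PE[1][2] acc=51, pass-E 8, pass-S 51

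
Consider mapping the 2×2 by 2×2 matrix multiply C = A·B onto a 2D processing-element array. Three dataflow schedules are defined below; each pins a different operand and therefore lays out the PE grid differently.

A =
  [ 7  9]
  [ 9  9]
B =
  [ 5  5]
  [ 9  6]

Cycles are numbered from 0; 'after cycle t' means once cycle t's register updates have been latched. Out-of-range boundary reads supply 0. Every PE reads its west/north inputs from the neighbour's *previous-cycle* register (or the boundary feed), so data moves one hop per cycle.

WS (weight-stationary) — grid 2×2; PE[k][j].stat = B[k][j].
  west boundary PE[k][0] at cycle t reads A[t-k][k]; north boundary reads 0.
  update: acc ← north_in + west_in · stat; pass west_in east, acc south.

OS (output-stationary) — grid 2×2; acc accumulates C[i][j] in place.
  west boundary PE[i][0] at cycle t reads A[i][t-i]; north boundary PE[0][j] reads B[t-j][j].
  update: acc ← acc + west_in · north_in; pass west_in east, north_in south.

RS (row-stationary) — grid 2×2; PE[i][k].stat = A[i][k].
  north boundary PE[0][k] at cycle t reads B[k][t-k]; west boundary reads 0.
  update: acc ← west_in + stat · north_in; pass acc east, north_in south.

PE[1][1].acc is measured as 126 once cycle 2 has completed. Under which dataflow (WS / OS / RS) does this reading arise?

dataflow = RS

WS [2×2] PE[1][1] across cycles:
  t=0 PE[1][1]: acc=0 h=0 v=0
  t=1 PE[1][1]: acc=0 h=0 v=0
  t=2 PE[1][1]: acc=89 h=9 v=89
OS [2×2] PE[1][1] across cycles:
  t=0 PE[1][1]: acc=0 h=0 v=0
  t=1 PE[1][1]: acc=0 h=0 v=0
  t=2 PE[1][1]: acc=45 h=9 v=5
RS [2×2] PE[1][1] across cycles:
  t=0 PE[1][1]: acc=0 h=0 v=0
  t=1 PE[1][1]: acc=0 h=0 v=0
  t=2 PE[1][1]: acc=126 h=126 v=9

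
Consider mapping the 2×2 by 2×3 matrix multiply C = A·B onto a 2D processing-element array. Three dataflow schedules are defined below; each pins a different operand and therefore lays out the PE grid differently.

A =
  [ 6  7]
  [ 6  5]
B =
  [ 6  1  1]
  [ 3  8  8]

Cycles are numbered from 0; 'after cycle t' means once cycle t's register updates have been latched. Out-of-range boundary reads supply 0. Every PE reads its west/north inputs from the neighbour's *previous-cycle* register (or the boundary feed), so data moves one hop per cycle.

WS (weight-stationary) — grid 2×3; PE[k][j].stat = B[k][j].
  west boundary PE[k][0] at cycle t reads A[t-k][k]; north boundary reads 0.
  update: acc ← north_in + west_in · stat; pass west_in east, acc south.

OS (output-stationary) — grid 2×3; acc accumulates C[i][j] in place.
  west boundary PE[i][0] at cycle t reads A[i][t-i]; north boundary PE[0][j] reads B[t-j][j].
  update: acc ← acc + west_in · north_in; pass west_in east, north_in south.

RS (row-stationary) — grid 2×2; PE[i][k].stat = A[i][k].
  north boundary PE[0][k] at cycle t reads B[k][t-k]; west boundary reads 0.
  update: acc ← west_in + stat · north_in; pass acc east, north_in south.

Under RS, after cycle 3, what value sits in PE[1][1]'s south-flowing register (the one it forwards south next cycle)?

register = 8

Tracing RS — 2×2 array, target PE[1][1]:
  @0  [0,1]  acc 0  |  →0  ↓0
  @0  [1,0]  acc 0  |  →0  ↓0
  @0  [1,1]  acc 0  |  →0  ↓0
  @1  [0,1]  acc 57  |  →57  ↓3
  @1  [1,0]  acc 36  |  →36  ↓6
  @1  [1,1]  acc 0  |  →0  ↓0
  @2  [0,1]  acc 62  |  →62  ↓8
  @2  [1,0]  acc 6  |  →6  ↓1
  @2  [1,1]  acc 51  |  →51  ↓3
  @3  [0,1]  acc 62  |  →62  ↓8
  @3  [1,0]  acc 6  |  →6  ↓1
  @3  [1,1]  acc 46  |  →46  ↓8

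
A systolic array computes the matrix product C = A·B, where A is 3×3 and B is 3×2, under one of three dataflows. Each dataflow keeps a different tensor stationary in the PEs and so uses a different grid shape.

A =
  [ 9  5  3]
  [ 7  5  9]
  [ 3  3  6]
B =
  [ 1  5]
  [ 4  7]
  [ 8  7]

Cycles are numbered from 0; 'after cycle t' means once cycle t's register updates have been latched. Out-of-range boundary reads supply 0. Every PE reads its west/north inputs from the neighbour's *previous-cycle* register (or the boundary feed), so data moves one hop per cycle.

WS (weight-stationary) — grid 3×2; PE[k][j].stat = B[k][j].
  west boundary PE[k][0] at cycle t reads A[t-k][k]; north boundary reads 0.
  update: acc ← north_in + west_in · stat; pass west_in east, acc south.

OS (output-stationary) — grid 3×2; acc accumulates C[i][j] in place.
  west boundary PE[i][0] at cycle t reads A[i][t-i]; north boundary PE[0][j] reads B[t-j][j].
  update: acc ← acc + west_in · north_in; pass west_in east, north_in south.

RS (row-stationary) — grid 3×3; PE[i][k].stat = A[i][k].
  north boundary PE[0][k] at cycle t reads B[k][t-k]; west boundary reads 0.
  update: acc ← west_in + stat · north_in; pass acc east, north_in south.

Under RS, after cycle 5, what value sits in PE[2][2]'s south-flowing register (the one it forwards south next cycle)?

register = 7

Tracing RS — 3×3 array, target PE[2][2]:
  cycle 0: PE[1][2] → acc 0, east 0, south 0
  cycle 0: PE[2][1] → acc 0, east 0, south 0
  cycle 0: PE[2][2] → acc 0, east 0, south 0
  cycle 1: PE[1][2] → acc 0, east 0, south 0
  cycle 1: PE[2][1] → acc 0, east 0, south 0
  cycle 1: PE[2][2] → acc 0, east 0, south 0
  cycle 2: PE[1][2] → acc 0, east 0, south 0
  cycle 2: PE[2][1] → acc 0, east 0, south 0
  cycle 2: PE[2][2] → acc 0, east 0, south 0
  cycle 3: PE[1][2] → acc 99, east 99, south 8
  cycle 3: PE[2][1] → acc 15, east 15, south 4
  cycle 3: PE[2][2] → acc 0, east 0, south 0
  cycle 4: PE[1][2] → acc 133, east 133, south 7
  cycle 4: PE[2][1] → acc 36, east 36, south 7
  cycle 4: PE[2][2] → acc 63, east 63, south 8
  cycle 5: PE[1][2] → acc 0, east 0, south 0
  cycle 5: PE[2][1] → acc 0, east 0, south 0
  cycle 5: PE[2][2] → acc 78, east 78, south 7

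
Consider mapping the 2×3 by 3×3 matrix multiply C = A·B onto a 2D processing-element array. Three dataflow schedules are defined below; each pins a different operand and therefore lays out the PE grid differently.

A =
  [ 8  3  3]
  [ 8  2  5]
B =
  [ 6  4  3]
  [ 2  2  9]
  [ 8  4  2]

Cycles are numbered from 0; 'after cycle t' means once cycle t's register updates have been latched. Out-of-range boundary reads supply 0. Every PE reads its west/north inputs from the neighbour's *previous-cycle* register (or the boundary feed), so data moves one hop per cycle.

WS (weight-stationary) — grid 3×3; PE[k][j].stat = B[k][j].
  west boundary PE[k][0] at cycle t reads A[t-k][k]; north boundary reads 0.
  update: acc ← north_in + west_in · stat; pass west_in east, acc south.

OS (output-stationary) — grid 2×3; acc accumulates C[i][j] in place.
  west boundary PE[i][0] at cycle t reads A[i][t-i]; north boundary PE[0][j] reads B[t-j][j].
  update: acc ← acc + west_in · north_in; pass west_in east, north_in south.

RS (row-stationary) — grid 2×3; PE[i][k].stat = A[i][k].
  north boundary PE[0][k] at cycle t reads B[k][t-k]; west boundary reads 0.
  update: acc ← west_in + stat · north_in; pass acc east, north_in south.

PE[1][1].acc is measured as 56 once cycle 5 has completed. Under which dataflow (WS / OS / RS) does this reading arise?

dataflow = OS

— WS: 3×3; PE[1][1] trace:
  after 0 — PE[1][1] acc=0, pass-E 0, pass-S 0
  after 1 — PE[1][1] acc=0, pass-E 0, pass-S 0
  after 2 — PE[1][1] acc=38, pass-E 3, pass-S 38
  after 3 — PE[1][1] acc=36, pass-E 2, pass-S 36
  after 4 — PE[1][1] acc=0, pass-E 0, pass-S 0
  after 5 — PE[1][1] acc=0, pass-E 0, pass-S 0
— OS: 2×3; PE[1][1] trace:
  after 0 — PE[1][1] acc=0, pass-E 0, pass-S 0
  after 1 — PE[1][1] acc=0, pass-E 0, pass-S 0
  after 2 — PE[1][1] acc=32, pass-E 8, pass-S 4
  after 3 — PE[1][1] acc=36, pass-E 2, pass-S 2
  after 4 — PE[1][1] acc=56, pass-E 5, pass-S 4
  after 5 — PE[1][1] acc=56, pass-E 0, pass-S 0
— RS: 2×3; PE[1][1] trace:
  after 0 — PE[1][1] acc=0, pass-E 0, pass-S 0
  after 1 — PE[1][1] acc=0, pass-E 0, pass-S 0
  after 2 — PE[1][1] acc=52, pass-E 52, pass-S 2
  after 3 — PE[1][1] acc=36, pass-E 36, pass-S 2
  after 4 — PE[1][1] acc=42, pass-E 42, pass-S 9
  after 5 — PE[1][1] acc=0, pass-E 0, pass-S 0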